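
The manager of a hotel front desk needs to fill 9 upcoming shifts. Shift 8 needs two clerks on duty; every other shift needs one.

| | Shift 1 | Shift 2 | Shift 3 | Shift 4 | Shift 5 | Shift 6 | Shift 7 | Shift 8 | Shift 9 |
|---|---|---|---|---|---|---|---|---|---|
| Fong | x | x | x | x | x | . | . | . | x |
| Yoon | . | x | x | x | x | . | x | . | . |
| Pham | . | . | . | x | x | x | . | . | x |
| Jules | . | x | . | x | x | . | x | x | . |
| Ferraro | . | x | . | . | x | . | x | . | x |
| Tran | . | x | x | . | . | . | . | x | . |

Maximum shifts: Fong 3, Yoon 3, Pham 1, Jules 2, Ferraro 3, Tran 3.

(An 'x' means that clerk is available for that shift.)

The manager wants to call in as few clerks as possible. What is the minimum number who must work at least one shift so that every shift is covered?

10 slots to fill and no one can take more than 3, so at least ⌈10/3⌉ = 4 clerks are needed.
No set of 4 clerks can cover every shift (each such set leaves at least one shift with no one available or exceeds a cap).
Fong, Yoon, Pham, Jules, and Tran alone can cover everything: Shift 1→Fong, Shift 2→Yoon, Shift 3→Fong, Shift 4→Yoon, Shift 5→Jules, Shift 6→Pham, Shift 7→Yoon, Shift 8→Jules+Tran, Shift 9→Fong.

5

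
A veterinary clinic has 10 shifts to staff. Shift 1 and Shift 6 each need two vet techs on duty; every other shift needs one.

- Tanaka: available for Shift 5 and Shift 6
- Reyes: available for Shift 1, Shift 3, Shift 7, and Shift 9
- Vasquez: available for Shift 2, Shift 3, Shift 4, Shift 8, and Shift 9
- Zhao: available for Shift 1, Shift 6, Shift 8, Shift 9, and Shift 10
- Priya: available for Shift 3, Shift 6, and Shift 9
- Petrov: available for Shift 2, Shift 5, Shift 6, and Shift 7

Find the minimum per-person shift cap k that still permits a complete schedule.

2

With 6 vet techs and 12 worker-slots to fill, someone must work at least ⌈12/6⌉ = 2 shifts, so k ≥ 2.
k = 2 works: Shift 1→Reyes+Zhao, Shift 2→Petrov, Shift 3→Priya, Shift 4→Vasquez, Shift 5→Tanaka, Shift 6→Tanaka+Petrov, Shift 7→Reyes, Shift 8→Vasquez, Shift 9→Priya, Shift 10→Zhao.
Loads: Tanaka 2, Reyes 2, Vasquez 2, Zhao 2, Priya 2, Petrov 2 — all ≤ 2.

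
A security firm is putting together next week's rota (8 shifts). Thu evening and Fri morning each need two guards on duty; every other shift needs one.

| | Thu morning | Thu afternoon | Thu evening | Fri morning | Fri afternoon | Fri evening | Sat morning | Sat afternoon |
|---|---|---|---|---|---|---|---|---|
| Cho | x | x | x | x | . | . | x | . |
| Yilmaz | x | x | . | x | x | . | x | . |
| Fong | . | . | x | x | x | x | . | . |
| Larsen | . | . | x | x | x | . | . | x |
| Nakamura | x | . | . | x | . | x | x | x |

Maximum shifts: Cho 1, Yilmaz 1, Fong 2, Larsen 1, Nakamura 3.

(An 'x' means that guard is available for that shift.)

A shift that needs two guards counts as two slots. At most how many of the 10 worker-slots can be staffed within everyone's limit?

8

Total capacity across all guards is 1+1+2+1+3 = 8, and 10 slots are needed, so at most 8 can be filled.
An assignment achieving 8: Thu morning→Nakamura, Thu afternoon→Cho, Thu evening→Fong, Fri morning→Nakamura, Fri afternoon→Yilmaz, Fri evening→Fong, Sat morning→Nakamura, Sat afternoon→Larsen.
Loads: Cho 1/1, Yilmaz 1/1, Fong 2/2, Larsen 1/1, Nakamura 3/3.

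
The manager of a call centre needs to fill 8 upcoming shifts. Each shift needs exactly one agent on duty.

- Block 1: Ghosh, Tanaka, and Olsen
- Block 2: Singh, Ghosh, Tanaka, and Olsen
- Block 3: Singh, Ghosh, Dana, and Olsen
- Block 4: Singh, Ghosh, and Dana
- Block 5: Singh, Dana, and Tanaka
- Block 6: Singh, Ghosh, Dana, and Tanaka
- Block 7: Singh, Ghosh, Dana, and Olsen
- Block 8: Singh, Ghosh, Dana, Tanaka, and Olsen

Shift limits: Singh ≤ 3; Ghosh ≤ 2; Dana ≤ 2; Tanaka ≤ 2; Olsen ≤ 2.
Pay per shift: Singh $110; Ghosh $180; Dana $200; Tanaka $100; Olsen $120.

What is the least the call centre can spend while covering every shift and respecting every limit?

$950

Picking the cheapest available agent for each shift independently would cost $830, but that ignores the shift limits.
An optimal schedule: Block 1→Tanaka, Block 2→Singh, Block 3→Singh, Block 4→Singh, Block 5→Tanaka, Block 6→Ghosh, Block 7→Olsen, Block 8→Olsen.
Total: 100 + 110 + 110 + 110 + 100 + 180 + 120 + 120 = $950.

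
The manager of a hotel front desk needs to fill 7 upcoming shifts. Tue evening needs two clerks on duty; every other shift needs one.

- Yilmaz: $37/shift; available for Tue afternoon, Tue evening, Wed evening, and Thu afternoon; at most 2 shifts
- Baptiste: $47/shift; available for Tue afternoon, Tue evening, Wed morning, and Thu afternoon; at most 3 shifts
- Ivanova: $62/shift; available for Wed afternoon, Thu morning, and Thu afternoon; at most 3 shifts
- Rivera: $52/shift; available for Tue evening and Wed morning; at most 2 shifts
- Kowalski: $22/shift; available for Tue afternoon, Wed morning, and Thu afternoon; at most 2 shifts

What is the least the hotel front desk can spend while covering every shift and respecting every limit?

Wed afternoon can only be covered by Ivanova, so that assignment is forced.
Wed evening can only be covered by Yilmaz, so that assignment is forced.
Thu morning can only be covered by Ivanova, so that assignment is forced.
Picking the cheapest available clerk for each shift independently would cost $311, but that ignores the shift limits.
An optimal schedule: Tue afternoon→Kowalski, Tue evening→Yilmaz+Baptiste, Wed morning→Kowalski, Wed afternoon→Ivanova, Wed evening→Yilmaz, Thu morning→Ivanova, Thu afternoon→Baptiste.
Total: 22 + 37 + 47 + 22 + 62 + 37 + 62 + 47 = $336.

$336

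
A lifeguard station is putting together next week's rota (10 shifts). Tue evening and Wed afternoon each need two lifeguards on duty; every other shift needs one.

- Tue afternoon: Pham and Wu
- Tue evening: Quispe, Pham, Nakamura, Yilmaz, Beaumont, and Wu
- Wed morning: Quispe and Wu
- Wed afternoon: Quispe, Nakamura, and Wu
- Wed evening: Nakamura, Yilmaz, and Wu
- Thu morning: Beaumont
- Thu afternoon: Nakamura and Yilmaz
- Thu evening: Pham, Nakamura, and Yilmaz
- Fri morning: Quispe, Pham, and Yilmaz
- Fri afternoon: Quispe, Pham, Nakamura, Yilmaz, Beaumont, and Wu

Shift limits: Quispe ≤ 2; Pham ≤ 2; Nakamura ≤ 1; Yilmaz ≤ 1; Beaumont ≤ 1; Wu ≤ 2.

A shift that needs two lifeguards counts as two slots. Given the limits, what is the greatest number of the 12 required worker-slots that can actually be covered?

Total capacity across all lifeguards is 2+2+1+1+1+2 = 9, and 12 slots are needed, so at most 9 can be filled.
An assignment achieving 9: Tue afternoon→Pham, Tue evening→Wu, Wed morning→Quispe, Wed afternoon→Quispe+Wu, Wed evening→Yilmaz, Thu morning→Beaumont, Thu afternoon→Nakamura, Thu evening→Pham.
Loads: Quispe 2/2, Pham 2/2, Nakamura 1/1, Yilmaz 1/1, Beaumont 1/1, Wu 2/2.

9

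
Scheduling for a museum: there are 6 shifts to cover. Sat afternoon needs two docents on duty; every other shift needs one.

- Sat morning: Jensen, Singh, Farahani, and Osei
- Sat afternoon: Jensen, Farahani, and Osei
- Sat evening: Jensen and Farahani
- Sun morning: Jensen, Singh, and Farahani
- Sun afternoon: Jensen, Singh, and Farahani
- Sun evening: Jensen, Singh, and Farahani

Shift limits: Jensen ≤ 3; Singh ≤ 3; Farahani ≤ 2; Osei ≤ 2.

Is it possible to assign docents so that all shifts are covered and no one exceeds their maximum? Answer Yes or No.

Yes

One valid schedule: Sat morning→Singh, Sat afternoon→Jensen+Farahani, Sat evening→Jensen, Sun morning→Jensen, Sun afternoon→Singh, Sun evening→Singh.
Loads: Jensen 3/3, Singh 3/3, Farahani 1/2, Osei 0/2 — all within limits.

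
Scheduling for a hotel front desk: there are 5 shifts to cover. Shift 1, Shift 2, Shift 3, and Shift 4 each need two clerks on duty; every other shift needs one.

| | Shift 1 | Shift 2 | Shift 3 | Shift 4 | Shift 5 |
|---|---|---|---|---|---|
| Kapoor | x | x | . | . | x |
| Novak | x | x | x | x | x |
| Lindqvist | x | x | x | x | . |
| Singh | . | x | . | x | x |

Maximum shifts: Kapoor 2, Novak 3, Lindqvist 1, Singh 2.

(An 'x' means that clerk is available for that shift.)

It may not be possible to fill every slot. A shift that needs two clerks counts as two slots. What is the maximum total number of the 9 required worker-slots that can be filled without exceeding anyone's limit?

Total capacity across all clerks is 2+3+1+2 = 8, and 9 slots are needed, so at most 8 can be filled.
An assignment achieving 8: Shift 1→Kapoor+Novak, Shift 2→Singh, Shift 3→Novak+Lindqvist, Shift 4→Novak+Singh, Shift 5→Kapoor.
Loads: Kapoor 2/2, Novak 3/3, Lindqvist 1/1, Singh 2/2.

8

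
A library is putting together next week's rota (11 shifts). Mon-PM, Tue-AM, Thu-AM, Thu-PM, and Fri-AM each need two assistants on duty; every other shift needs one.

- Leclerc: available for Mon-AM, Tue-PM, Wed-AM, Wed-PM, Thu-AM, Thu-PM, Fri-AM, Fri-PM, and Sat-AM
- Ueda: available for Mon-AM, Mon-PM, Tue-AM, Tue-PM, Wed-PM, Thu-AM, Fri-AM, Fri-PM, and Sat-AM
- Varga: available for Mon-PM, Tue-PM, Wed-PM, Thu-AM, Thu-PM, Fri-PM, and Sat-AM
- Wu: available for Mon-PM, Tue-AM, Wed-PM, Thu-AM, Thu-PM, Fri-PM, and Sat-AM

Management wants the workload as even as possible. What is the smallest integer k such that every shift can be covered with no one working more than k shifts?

With 4 assistants and 16 worker-slots to fill, someone must work at least ⌈16/4⌉ = 4 shifts, so k ≥ 4.
k = 4 works: Mon-AM→Leclerc, Mon-PM→Ueda+Varga, Tue-AM→Ueda+Wu, Tue-PM→Leclerc, Wed-AM→Leclerc, Wed-PM→Ueda, Thu-AM→Varga+Wu, Thu-PM→Varga+Wu, Fri-AM→Leclerc+Ueda, Fri-PM→Varga, Sat-AM→Wu.
Loads: Leclerc 4, Ueda 4, Varga 4, Wu 4 — all ≤ 4.

4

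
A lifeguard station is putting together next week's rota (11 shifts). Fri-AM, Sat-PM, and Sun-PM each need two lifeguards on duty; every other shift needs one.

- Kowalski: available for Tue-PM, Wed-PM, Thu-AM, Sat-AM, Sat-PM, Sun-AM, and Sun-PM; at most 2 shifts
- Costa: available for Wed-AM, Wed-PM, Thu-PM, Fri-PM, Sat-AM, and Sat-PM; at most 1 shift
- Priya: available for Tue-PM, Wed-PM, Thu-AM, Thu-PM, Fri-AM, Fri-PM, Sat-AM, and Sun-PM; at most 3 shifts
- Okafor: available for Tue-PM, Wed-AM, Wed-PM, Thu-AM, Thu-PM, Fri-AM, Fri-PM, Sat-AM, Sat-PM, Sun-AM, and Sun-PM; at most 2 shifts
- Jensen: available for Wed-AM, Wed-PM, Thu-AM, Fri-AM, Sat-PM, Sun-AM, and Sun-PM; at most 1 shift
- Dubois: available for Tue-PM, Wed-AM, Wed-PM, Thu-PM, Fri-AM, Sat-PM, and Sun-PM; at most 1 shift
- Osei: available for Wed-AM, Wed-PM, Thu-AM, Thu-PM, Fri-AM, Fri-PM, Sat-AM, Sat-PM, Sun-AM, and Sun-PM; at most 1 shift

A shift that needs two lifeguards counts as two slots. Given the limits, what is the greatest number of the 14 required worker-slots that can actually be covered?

11

Total capacity across all lifeguards is 2+1+3+2+1+1+1 = 11, and 14 slots are needed, so at most 11 can be filled.
An assignment achieving 11: Tue-PM→Kowalski, Wed-AM→Okafor, Thu-AM→Priya, Thu-PM→Priya, Fri-AM→Priya+Okafor, Fri-PM→Costa, Sat-AM→Osei, Sat-PM→Jensen+Dubois, Sun-AM→Kowalski.
Loads: Kowalski 2/2, Costa 1/1, Priya 3/3, Okafor 2/2, Jensen 1/1, Dubois 1/1, Osei 1/1.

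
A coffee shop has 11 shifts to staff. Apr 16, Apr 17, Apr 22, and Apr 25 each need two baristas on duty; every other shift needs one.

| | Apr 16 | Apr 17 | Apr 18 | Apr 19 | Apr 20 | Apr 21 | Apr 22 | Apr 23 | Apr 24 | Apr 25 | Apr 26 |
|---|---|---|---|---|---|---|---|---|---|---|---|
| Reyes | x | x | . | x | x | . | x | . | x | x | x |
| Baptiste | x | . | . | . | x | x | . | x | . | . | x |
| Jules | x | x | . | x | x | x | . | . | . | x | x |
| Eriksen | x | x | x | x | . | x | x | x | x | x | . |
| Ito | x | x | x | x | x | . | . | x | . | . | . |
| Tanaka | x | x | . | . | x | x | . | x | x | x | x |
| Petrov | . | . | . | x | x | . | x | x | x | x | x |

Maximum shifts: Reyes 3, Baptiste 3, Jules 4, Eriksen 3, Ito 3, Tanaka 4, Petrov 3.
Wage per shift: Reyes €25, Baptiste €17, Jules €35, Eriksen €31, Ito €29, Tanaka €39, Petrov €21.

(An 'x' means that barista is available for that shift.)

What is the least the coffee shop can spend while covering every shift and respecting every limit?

€369

Picking the cheapest available barista for each shift independently would cost €327, but that ignores the shift limits.
An optimal schedule: Apr 16→Ito+Eriksen, Apr 17→Ito+Eriksen, Apr 18→Ito, Apr 19→Petrov, Apr 20→Reyes, Apr 21→Baptiste, Apr 22→Petrov+Reyes, Apr 23→Baptiste, Apr 24→Petrov, Apr 25→Reyes+Eriksen, Apr 26→Baptiste.
Total: 29 + 31 + 29 + 31 + 29 + 21 + 25 + 17 + 21 + 25 + 17 + 21 + 25 + 31 + 17 = €369.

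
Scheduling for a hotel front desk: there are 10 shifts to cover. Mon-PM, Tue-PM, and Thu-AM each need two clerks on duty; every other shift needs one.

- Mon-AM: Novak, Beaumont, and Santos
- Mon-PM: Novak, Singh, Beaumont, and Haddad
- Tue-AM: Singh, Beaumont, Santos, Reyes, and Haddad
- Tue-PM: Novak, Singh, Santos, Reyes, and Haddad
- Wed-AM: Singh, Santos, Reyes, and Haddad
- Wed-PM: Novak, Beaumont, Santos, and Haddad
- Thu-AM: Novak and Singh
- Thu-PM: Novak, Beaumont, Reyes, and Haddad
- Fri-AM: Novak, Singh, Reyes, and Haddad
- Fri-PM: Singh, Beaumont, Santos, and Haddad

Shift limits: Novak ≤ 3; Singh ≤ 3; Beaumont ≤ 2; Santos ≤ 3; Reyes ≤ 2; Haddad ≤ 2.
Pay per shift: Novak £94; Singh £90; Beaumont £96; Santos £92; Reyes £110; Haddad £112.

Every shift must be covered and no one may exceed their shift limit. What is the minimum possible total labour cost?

Thu-AM can only be covered by Novak and Singh, so that assignment is forced.
Picking the cheapest available clerk for each shift independently would cost £1188, but that ignores the shift limits.
An optimal schedule: Mon-AM→Santos, Mon-PM→Novak+Beaumont, Tue-AM→Reyes, Tue-PM→Santos+Reyes, Wed-AM→Singh, Wed-PM→Santos, Thu-AM→Singh+Novak, Thu-PM→Novak, Fri-AM→Singh, Fri-PM→Beaumont.
Total: 92 + 94 + 96 + 110 + 92 + 110 + 90 + 92 + 90 + 94 + 94 + 90 + 96 = £1240.

£1240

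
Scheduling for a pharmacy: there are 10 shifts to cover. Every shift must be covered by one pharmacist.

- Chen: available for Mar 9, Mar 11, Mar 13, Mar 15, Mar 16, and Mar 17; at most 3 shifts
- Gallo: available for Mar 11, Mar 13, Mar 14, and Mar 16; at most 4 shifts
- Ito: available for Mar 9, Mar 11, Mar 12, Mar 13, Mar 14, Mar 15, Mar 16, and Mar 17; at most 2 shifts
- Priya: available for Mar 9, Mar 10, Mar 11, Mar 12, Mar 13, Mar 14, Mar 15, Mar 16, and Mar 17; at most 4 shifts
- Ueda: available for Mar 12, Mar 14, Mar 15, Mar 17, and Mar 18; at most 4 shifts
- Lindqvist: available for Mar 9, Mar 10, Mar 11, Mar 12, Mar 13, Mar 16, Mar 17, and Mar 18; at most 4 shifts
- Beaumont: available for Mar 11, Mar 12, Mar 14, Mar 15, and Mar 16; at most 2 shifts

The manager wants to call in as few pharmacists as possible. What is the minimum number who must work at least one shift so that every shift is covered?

10 slots to fill and no one can take more than 4, so at least ⌈10/4⌉ = 3 pharmacists are needed.
Chen, Gallo, and Lindqvist alone can cover everything: Mar 9→Chen, Mar 10→Lindqvist, Mar 11→Gallo, Mar 12→Lindqvist, Mar 13→Gallo, Mar 14→Gallo, Mar 15→Chen, Mar 16→Gallo, Mar 17→Chen, Mar 18→Lindqvist.

3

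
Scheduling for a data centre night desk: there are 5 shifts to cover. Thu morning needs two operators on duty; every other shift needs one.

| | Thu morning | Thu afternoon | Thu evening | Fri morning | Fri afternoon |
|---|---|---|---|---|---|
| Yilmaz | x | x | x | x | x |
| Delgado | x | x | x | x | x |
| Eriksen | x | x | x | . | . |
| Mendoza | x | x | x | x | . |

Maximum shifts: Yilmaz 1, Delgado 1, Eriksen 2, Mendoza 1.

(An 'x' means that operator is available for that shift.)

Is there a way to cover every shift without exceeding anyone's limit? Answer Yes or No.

No

Shifts {Thu morning, Thu afternoon, Thu evening, Fri morning, Fri afternoon} need 6 worker-slots in total, but the operators available for any of those shifts (Yilmaz, Delgado, Eriksen, and Mendoza) can supply at most 5 among them. So no valid schedule exists.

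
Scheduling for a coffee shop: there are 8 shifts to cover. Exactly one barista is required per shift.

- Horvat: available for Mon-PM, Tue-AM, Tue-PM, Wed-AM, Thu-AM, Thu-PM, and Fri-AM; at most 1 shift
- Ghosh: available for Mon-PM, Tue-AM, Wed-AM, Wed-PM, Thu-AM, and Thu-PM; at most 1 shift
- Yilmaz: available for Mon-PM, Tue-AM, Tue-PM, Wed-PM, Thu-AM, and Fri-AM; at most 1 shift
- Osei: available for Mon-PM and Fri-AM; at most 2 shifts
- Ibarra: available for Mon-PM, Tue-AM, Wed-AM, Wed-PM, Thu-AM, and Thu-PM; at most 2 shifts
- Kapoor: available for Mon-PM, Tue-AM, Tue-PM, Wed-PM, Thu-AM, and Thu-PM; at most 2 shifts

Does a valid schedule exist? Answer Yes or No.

Yes

One valid schedule: Mon-PM→Osei, Tue-AM→Kapoor, Tue-PM→Horvat, Wed-AM→Ghosh, Wed-PM→Ibarra, Thu-AM→Kapoor, Thu-PM→Ibarra, Fri-AM→Yilmaz.
Loads: Horvat 1/1, Ghosh 1/1, Yilmaz 1/1, Osei 1/2, Ibarra 2/2, Kapoor 2/2 — all within limits.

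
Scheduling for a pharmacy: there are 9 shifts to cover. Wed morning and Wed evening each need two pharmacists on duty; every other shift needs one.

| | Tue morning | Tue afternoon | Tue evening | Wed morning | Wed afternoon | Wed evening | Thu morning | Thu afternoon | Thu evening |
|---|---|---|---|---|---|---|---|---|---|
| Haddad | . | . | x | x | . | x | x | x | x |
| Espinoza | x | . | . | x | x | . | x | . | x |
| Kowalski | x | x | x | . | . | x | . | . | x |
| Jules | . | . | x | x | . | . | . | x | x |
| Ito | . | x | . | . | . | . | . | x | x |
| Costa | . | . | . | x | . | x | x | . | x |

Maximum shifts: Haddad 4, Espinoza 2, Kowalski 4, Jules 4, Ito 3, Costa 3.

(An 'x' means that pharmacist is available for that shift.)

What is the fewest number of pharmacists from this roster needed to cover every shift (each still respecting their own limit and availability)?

11 slots to fill and no one can take more than 4, so at least ⌈11/4⌉ = 3 pharmacists are needed.
No set of 3 pharmacists can cover every shift (each such set leaves at least one shift with no one available or exceeds a cap).
Haddad, Espinoza, Kowalski, and Jules alone can cover everything: Tue morning→Espinoza, Tue afternoon→Kowalski, Tue evening→Kowalski, Wed morning→Haddad+Jules, Wed afternoon→Espinoza, Wed evening→Haddad+Kowalski, Thu morning→Haddad, Thu afternoon→Haddad, Thu evening→Kowalski.

4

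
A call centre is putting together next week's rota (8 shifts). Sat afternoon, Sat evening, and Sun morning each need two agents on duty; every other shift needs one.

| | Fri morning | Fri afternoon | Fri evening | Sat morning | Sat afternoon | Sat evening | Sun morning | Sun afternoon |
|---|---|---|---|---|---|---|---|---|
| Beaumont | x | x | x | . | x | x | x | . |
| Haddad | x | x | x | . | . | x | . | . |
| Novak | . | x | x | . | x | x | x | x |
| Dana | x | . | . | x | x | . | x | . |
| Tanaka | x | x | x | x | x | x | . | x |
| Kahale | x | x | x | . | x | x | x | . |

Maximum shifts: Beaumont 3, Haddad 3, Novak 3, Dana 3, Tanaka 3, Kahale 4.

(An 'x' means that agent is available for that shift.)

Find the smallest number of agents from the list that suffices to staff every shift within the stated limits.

11 slots to fill and no one can take more than 4, so at least ⌈11/4⌉ = 3 agents are needed.
Any 3 agents together have capacity at most 4+3+3 = 10 < 11 slots, so 3 can never suffice.
Beaumont, Haddad, Novak, and Dana alone can cover everything: Fri morning→Beaumont, Fri afternoon→Beaumont, Fri evening→Haddad, Sat morning→Dana, Sat afternoon→Beaumont+Dana, Sat evening→Haddad+Novak, Sun morning→Novak+Dana, Sun afternoon→Novak.

4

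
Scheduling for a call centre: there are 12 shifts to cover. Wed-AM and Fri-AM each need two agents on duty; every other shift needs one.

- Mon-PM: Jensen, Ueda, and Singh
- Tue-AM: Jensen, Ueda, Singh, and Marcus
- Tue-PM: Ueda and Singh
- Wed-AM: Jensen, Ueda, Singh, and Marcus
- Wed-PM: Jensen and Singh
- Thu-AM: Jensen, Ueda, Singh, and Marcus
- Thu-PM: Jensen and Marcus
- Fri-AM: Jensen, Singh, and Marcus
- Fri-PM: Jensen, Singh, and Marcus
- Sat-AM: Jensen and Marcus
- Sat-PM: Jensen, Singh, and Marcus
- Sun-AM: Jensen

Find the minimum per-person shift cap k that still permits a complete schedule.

4

With 4 agents and 14 worker-slots to fill, someone must work at least ⌈14/4⌉ = 4 shifts, so k ≥ 4.
k = 4 works: Mon-PM→Ueda, Tue-AM→Ueda, Tue-PM→Ueda, Wed-AM→Singh+Marcus, Wed-PM→Jensen, Thu-AM→Ueda, Thu-PM→Jensen, Fri-AM→Singh+Marcus, Fri-PM→Singh, Sat-AM→Jensen, Sat-PM→Singh, Sun-AM→Jensen.
Loads: Jensen 4, Ueda 4, Singh 4, Marcus 2 — all ≤ 4.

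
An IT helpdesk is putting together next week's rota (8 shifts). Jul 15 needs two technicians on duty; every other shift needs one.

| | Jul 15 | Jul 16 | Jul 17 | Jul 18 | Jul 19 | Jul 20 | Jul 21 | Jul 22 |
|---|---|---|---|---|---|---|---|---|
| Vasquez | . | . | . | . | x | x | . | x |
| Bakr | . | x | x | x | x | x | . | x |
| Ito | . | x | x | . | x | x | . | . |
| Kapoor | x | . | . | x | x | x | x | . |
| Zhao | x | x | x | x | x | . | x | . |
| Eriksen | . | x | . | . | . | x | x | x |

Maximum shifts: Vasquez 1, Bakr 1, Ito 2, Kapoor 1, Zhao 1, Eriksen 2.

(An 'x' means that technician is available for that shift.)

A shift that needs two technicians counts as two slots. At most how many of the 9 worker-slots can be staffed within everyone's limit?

8

Total capacity across all technicians is 1+1+2+1+1+2 = 8, and 9 slots are needed, so at most 8 can be filled.
An assignment achieving 8: Jul 15→Kapoor+Zhao, Jul 16→Ito, Jul 17→Bakr, Jul 19→Ito, Jul 20→Eriksen, Jul 21→Eriksen, Jul 22→Vasquez.
Loads: Vasquez 1/1, Bakr 1/1, Ito 2/2, Kapoor 1/1, Zhao 1/1, Eriksen 2/2.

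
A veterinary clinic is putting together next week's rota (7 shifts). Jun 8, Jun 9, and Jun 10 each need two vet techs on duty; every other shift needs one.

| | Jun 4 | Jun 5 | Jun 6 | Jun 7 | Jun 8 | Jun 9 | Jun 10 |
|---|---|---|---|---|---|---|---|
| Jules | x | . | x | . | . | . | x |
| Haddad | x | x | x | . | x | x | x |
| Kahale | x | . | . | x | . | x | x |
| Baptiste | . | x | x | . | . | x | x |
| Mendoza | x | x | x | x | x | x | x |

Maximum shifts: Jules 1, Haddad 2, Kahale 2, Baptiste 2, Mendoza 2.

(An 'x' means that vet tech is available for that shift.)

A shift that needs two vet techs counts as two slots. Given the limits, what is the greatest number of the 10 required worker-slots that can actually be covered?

9

Total capacity across all vet techs is 1+2+2+2+2 = 9, and 10 slots are needed, so at most 9 can be filled.
An assignment achieving 9: Jun 4→Jules, Jun 5→Haddad, Jun 6→Baptiste, Jun 7→Kahale, Jun 8→Haddad+Mendoza, Jun 9→Kahale+Baptiste, Jun 10→Mendoza.
Loads: Jules 1/1, Haddad 2/2, Kahale 2/2, Baptiste 2/2, Mendoza 2/2.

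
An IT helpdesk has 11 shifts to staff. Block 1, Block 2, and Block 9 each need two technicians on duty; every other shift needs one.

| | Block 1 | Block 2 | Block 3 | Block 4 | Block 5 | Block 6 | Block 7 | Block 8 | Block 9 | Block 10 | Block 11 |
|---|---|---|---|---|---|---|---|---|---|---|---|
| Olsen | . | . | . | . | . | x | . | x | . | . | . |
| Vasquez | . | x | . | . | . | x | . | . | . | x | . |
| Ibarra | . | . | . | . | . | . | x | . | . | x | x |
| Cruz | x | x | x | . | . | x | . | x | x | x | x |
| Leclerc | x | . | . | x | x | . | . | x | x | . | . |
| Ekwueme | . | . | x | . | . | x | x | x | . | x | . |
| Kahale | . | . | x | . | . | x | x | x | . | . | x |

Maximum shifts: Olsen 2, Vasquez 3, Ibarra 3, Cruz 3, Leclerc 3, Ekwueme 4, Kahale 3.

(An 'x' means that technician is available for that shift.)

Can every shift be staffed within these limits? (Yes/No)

No

Total capacity is 21 and 14 slots are needed, so capacity alone doesn't rule it out.
Shifts {Block 1, Block 4, Block 5, Block 9} need 6 worker-slots in total, but the technicians available for any of those shifts (Cruz and Leclerc) can supply at most 5 among them. So no valid schedule exists.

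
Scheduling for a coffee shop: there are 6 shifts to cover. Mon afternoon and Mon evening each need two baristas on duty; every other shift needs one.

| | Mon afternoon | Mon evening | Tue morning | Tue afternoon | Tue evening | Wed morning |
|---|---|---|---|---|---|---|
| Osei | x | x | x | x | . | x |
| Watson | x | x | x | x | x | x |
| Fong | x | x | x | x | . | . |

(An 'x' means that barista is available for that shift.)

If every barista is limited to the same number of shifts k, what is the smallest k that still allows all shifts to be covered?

3

With 3 baristas and 8 worker-slots to fill, someone must work at least ⌈8/3⌉ = 3 shifts, so k ≥ 3.
k = 3 works: Mon afternoon→Osei+Watson, Mon evening→Osei+Watson, Tue morning→Fong, Tue afternoon→Fong, Tue evening→Watson, Wed morning→Osei.
Loads: Osei 3, Watson 3, Fong 2 — all ≤ 3.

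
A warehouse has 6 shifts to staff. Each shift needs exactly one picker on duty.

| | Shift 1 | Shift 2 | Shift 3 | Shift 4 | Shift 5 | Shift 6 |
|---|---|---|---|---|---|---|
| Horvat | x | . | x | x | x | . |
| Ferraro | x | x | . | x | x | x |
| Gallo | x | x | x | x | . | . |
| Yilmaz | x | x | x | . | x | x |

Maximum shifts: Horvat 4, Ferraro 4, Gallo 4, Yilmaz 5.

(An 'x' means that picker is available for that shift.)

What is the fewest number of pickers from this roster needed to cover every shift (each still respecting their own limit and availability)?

6 slots to fill and no one can take more than 5, so at least ⌈6/5⌉ = 2 pickers are needed.
Horvat and Ferraro alone can cover everything: Shift 1→Horvat, Shift 2→Ferraro, Shift 3→Horvat, Shift 4→Horvat, Shift 5→Horvat, Shift 6→Ferraro.

2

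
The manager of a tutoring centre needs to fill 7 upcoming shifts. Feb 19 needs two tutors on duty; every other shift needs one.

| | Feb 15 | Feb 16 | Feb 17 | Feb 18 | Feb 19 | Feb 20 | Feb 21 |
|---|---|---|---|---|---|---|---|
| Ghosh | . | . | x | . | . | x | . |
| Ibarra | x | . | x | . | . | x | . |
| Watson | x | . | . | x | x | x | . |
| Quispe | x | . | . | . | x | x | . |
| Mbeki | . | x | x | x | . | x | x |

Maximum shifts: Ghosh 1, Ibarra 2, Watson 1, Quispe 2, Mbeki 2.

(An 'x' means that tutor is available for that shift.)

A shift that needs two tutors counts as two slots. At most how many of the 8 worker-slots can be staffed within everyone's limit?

Total capacity across all tutors is 1+2+1+2+2 = 8, and 8 slots are needed, so at most 8 can be filled.
Shifts {Feb 16, Feb 18, Feb 19, Feb 21} need 5 slots but only Watson, Quispe, and Mbeki are available for them, supplying at most 4 — so at least 1 slot must go unfilled.
An assignment achieving 7: Feb 15→Ibarra, Feb 16→Mbeki, Feb 17→Ghosh, Feb 18→Watson, Feb 19→Quispe, Feb 20→Ibarra, Feb 21→Mbeki.
Loads: Ghosh 1/1, Ibarra 2/2, Watson 1/1, Quispe 1/2, Mbeki 2/2.

7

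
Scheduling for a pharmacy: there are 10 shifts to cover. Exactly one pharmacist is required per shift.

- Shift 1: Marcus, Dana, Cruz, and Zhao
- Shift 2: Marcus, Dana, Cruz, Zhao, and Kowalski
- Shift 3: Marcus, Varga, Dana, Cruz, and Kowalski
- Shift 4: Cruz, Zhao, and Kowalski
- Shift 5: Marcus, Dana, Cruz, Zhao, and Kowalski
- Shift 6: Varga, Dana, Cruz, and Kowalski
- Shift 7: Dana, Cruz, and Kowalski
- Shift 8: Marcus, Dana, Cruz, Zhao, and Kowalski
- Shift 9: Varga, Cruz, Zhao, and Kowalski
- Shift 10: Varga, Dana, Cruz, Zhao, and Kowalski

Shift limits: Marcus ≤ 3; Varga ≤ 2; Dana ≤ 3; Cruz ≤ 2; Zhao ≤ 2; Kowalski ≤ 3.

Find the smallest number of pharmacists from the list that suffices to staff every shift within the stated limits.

4

10 slots to fill and no one can take more than 3, so at least ⌈10/3⌉ = 4 pharmacists are needed.
Marcus, Varga, Dana, and Cruz alone can cover everything: Shift 1→Marcus, Shift 2→Marcus, Shift 3→Cruz, Shift 4→Cruz, Shift 5→Marcus, Shift 6→Varga, Shift 7→Dana, Shift 8→Dana, Shift 9→Varga, Shift 10→Dana.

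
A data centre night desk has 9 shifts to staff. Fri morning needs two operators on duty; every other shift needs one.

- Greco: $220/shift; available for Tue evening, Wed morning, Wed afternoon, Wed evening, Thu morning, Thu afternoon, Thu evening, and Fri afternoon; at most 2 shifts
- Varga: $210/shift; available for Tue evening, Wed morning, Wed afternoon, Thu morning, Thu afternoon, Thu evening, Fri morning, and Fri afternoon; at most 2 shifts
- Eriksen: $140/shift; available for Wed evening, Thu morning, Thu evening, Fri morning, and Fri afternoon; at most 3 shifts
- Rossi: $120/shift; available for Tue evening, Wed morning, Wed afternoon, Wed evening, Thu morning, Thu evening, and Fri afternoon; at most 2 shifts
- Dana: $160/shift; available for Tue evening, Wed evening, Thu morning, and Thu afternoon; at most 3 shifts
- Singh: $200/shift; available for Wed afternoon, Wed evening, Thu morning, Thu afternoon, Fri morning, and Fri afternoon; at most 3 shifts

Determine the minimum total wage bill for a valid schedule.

Picking the cheapest available operator for each shift independently would cost $1340, but that ignores the shift limits.
An optimal schedule: Tue evening→Rossi, Wed morning→Rossi, Wed afternoon→Singh, Wed evening→Dana, Thu morning→Dana, Thu afternoon→Dana, Thu evening→Eriksen, Fri morning→Eriksen+Singh, Fri afternoon→Eriksen.
Total: 120 + 120 + 200 + 160 + 160 + 160 + 140 + 140 + 200 + 140 = $1540.

$1540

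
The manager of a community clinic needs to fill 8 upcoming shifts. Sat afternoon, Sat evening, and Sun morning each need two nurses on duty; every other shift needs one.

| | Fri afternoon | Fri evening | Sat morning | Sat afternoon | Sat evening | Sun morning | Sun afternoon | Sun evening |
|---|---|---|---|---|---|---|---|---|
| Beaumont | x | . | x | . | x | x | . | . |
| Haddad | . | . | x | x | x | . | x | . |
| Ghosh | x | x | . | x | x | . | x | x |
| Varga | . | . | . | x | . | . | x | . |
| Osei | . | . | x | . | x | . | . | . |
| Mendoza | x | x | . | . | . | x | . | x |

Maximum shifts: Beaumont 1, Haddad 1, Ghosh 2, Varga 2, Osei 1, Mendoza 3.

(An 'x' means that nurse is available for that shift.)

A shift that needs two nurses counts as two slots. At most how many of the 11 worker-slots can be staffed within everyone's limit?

10

Total capacity across all nurses is 1+1+2+2+1+3 = 10, and 11 slots are needed, so at most 10 can be filled.
An assignment achieving 10: Fri afternoon→Mendoza, Fri evening→Ghosh, Sat morning→Haddad, Sat afternoon→Ghosh+Varga, Sat evening→Osei, Sun morning→Beaumont+Mendoza, Sun afternoon→Varga, Sun evening→Mendoza.
Loads: Beaumont 1/1, Haddad 1/1, Ghosh 2/2, Varga 2/2, Osei 1/1, Mendoza 3/3.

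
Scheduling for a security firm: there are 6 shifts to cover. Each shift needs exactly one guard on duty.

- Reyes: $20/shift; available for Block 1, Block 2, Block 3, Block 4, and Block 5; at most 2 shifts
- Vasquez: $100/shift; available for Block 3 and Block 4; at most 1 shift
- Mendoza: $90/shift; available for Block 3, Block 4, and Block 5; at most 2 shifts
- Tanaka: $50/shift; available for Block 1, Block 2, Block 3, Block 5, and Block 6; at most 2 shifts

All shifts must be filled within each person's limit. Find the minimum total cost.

$320

Block 6 can only be covered by Tanaka, so that assignment is forced.
Picking the cheapest available guard for each shift independently would cost $150, but that ignores the shift limits.
An optimal schedule: Block 1→Reyes, Block 2→Reyes, Block 3→Mendoza, Block 4→Mendoza, Block 5→Tanaka, Block 6→Tanaka.
Total: 20 + 20 + 90 + 90 + 50 + 50 = $320.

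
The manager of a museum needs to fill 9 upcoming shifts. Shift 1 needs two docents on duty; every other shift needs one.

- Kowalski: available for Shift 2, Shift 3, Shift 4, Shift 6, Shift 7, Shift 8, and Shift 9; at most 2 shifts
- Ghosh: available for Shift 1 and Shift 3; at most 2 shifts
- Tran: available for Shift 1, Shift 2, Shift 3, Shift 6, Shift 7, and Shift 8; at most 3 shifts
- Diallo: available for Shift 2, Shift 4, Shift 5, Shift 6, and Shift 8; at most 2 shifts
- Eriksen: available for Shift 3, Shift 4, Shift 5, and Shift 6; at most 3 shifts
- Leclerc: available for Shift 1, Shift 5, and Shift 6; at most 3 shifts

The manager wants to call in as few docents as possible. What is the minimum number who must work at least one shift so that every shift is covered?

4

10 slots to fill and no one can take more than 3, so at least ⌈10/3⌉ = 4 docents are needed.
Kowalski, Ghosh, Tran, and Eriksen alone can cover everything: Shift 1→Ghosh+Tran, Shift 2→Kowalski, Shift 3→Ghosh, Shift 4→Eriksen, Shift 5→Eriksen, Shift 6→Eriksen, Shift 7→Tran, Shift 8→Tran, Shift 9→Kowalski.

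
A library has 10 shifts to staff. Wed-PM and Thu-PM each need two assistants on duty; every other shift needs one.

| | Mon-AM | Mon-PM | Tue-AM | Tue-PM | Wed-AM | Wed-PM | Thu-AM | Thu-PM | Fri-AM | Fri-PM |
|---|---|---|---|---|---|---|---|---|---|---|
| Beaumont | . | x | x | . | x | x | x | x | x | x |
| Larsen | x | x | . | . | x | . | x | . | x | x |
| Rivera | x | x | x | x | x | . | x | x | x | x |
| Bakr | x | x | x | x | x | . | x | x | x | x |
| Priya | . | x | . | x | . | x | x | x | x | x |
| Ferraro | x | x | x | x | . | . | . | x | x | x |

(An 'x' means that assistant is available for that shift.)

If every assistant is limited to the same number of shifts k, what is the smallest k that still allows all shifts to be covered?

2

With 6 assistants and 12 worker-slots to fill, someone must work at least ⌈12/6⌉ = 2 shifts, so k ≥ 2.
k = 2 works: Mon-AM→Larsen, Mon-PM→Bakr, Tue-AM→Beaumont, Tue-PM→Rivera, Wed-AM→Larsen, Wed-PM→Beaumont+Priya, Thu-AM→Rivera, Thu-PM→Priya+Ferraro, Fri-AM→Bakr, Fri-PM→Ferraro.
Loads: Beaumont 2, Larsen 2, Rivera 2, Bakr 2, Priya 2, Ferraro 2 — all ≤ 2.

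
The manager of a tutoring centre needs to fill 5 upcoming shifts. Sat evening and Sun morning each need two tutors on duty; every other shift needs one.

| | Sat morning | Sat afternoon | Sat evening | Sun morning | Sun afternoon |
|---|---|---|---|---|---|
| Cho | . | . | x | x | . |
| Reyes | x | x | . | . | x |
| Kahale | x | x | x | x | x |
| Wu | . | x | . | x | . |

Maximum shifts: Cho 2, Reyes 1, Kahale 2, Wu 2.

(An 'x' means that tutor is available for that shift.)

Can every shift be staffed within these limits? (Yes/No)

Sat evening can only be covered by Cho and Kahale, so that assignment is forced.
One valid schedule: Sat morning→Reyes, Sat afternoon→Wu, Sat evening→Cho+Kahale, Sun morning→Cho+Wu, Sun afternoon→Kahale.
Loads: Cho 2/2, Reyes 1/1, Kahale 2/2, Wu 2/2 — all within limits.

Yes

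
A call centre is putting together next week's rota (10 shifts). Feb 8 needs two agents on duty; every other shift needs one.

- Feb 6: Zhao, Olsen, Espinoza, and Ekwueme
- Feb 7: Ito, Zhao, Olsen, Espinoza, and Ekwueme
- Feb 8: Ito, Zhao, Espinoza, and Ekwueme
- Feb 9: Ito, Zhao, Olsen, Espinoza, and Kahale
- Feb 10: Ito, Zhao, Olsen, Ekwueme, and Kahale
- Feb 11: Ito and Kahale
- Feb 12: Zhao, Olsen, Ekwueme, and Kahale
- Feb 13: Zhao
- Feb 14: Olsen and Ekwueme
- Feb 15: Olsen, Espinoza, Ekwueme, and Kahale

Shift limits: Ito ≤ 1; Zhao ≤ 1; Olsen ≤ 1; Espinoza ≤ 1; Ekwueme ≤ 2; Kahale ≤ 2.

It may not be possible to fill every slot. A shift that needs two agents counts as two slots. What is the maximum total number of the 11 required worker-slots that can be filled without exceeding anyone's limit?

8

Total capacity across all agents is 1+1+1+1+2+2 = 8, and 11 slots are needed, so at most 8 can be filled.
An assignment achieving 8: Feb 6→Espinoza, Feb 8→Ekwueme, Feb 9→Kahale, Feb 11→Ito, Feb 12→Ekwueme, Feb 13→Zhao, Feb 14→Olsen, Feb 15→Kahale.
Loads: Ito 1/1, Zhao 1/1, Olsen 1/1, Espinoza 1/1, Ekwueme 2/2, Kahale 2/2.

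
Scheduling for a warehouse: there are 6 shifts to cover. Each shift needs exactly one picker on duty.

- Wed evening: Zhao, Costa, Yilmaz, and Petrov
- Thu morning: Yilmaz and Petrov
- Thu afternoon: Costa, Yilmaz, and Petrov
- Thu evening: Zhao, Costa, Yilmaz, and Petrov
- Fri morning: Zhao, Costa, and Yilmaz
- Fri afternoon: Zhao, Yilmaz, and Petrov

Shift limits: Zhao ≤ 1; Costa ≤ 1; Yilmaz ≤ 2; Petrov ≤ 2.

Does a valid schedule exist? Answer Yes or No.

Yes

One valid schedule: Wed evening→Petrov, Thu morning→Yilmaz, Thu afternoon→Costa, Thu evening→Petrov, Fri morning→Zhao, Fri afternoon→Yilmaz.
Loads: Zhao 1/1, Costa 1/1, Yilmaz 2/2, Petrov 2/2 — all within limits.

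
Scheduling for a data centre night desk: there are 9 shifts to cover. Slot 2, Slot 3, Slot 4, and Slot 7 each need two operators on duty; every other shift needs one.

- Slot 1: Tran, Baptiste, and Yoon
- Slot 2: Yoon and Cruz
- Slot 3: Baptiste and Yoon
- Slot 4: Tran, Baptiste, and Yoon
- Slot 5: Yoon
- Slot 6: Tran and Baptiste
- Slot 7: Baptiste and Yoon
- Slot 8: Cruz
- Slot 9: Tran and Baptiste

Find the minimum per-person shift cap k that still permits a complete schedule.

With 4 operators and 13 worker-slots to fill, someone must work at least ⌈13/4⌉ = 4 shifts, so k ≥ 4.
k = 4 works: Slot 1→Tran, Slot 2→Yoon+Cruz, Slot 3→Baptiste+Yoon, Slot 4→Tran+Baptiste, Slot 5→Yoon, Slot 6→Tran, Slot 7→Baptiste+Yoon, Slot 8→Cruz, Slot 9→Tran.
Loads: Tran 4, Baptiste 3, Yoon 4, Cruz 2 — all ≤ 4.

4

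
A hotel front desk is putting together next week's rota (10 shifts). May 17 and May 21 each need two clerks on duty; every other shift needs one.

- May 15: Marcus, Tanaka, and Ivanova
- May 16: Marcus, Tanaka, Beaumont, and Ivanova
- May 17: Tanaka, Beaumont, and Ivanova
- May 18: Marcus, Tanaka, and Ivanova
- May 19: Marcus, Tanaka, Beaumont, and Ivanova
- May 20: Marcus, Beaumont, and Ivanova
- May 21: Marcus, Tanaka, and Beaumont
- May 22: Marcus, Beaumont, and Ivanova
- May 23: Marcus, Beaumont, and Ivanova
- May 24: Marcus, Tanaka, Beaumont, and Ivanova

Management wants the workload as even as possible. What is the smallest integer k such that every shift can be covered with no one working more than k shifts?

3

With 4 clerks and 12 worker-slots to fill, someone must work at least ⌈12/4⌉ = 3 shifts, so k ≥ 3.
k = 3 works: May 15→Marcus, May 16→Tanaka, May 17→Tanaka+Beaumont, May 18→Marcus, May 19→Ivanova, May 20→Marcus, May 21→Tanaka+Beaumont, May 22→Beaumont, May 23→Ivanova, May 24→Ivanova.
Loads: Marcus 3, Tanaka 3, Beaumont 3, Ivanova 3 — all ≤ 3.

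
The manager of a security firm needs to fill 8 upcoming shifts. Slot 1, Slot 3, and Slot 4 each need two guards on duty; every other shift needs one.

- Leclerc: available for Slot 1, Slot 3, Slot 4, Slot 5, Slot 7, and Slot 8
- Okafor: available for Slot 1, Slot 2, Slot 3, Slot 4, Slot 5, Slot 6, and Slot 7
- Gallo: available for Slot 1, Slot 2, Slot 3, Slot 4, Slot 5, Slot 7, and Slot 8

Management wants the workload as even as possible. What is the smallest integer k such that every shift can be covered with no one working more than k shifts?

4

With 3 guards and 11 worker-slots to fill, someone must work at least ⌈11/3⌉ = 4 shifts, so k ≥ 4.
k = 4 works: Slot 1→Leclerc+Okafor, Slot 2→Okafor, Slot 3→Leclerc+Okafor, Slot 4→Leclerc+Gallo, Slot 5→Gallo, Slot 6→Okafor, Slot 7→Gallo, Slot 8→Leclerc.
Loads: Leclerc 4, Okafor 4, Gallo 3 — all ≤ 4.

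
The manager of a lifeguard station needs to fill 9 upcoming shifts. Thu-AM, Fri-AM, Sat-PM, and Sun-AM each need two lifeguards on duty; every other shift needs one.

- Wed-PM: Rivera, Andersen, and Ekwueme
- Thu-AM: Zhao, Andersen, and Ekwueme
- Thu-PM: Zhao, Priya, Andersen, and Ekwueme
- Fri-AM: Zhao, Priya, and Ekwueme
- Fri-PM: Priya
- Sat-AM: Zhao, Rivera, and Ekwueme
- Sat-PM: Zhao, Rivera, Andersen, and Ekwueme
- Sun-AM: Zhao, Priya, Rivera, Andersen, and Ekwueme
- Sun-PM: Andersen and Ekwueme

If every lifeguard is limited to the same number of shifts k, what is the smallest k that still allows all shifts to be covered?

3

With 5 lifeguards and 13 worker-slots to fill, someone must work at least ⌈13/5⌉ = 3 shifts, so k ≥ 3.
k = 3 works: Wed-PM→Rivera, Thu-AM→Zhao+Andersen, Thu-PM→Priya, Fri-AM→Zhao+Priya, Fri-PM→Priya, Sat-AM→Zhao, Sat-PM→Rivera+Andersen, Sun-AM→Rivera+Ekwueme, Sun-PM→Andersen.
Loads: Zhao 3, Priya 3, Rivera 3, Andersen 3, Ekwueme 1 — all ≤ 3.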